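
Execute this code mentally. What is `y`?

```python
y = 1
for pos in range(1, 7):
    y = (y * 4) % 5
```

Let's trace through this code step by step.

Initialize: y = 1
Entering loop: for pos in range(1, 7):

After execution: y = 1
1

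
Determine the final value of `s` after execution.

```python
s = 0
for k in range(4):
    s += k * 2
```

Let's trace through this code step by step.

Initialize: s = 0
Entering loop: for k in range(4):

After execution: s = 12
12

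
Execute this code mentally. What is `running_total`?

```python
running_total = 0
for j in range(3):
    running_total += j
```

Let's trace through this code step by step.

Initialize: running_total = 0
Entering loop: for j in range(3):

After execution: running_total = 3
3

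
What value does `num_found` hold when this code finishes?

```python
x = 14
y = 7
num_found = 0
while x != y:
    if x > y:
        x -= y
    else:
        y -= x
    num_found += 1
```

Let's trace through this code step by step.

Initialize: x = 14
Initialize: y = 7
Initialize: num_found = 0
Entering loop: while x != y:

After execution: num_found = 1
1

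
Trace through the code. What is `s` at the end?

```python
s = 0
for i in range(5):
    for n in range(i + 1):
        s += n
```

Let's trace through this code step by step.

Initialize: s = 0
Entering loop: for i in range(5):

After execution: s = 20
20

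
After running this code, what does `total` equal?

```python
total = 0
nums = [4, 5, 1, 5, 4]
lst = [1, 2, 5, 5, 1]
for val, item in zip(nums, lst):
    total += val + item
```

Let's trace through this code step by step.

Initialize: total = 0
Initialize: nums = [4, 5, 1, 5, 4]
Initialize: lst = [1, 2, 5, 5, 1]
Entering loop: for val, item in zip(nums, lst):

After execution: total = 33
33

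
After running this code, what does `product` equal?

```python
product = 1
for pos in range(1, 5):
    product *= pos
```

Let's trace through this code step by step.

Initialize: product = 1
Entering loop: for pos in range(1, 5):

After execution: product = 24
24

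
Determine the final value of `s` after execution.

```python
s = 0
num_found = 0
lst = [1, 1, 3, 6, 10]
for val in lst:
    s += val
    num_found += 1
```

Let's trace through this code step by step.

Initialize: s = 0
Initialize: num_found = 0
Initialize: lst = [1, 1, 3, 6, 10]
Entering loop: for val in lst:

After execution: s = 21
21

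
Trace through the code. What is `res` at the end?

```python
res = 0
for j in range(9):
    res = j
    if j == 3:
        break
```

Let's trace through this code step by step.

Initialize: res = 0
Entering loop: for j in range(9):

After execution: res = 3
3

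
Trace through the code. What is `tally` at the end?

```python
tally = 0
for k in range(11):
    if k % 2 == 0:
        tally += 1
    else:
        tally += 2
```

Let's trace through this code step by step.

Initialize: tally = 0
Entering loop: for k in range(11):

After execution: tally = 16
16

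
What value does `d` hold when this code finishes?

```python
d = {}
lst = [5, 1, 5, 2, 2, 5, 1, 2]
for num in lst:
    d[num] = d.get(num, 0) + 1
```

Let's trace through this code step by step.

Initialize: d = {}
Initialize: lst = [5, 1, 5, 2, 2, 5, 1, 2]
Entering loop: for num in lst:

After execution: d = {5: 3, 1: 2, 2: 3}
{5: 3, 1: 2, 2: 3}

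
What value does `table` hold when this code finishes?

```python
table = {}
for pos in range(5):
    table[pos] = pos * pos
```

Let's trace through this code step by step.

Initialize: table = {}
Entering loop: for pos in range(5):

After execution: table = {0: 0, 1: 1, 2: 4, 3: 9, 4: 16}
{0: 0, 1: 1, 2: 4, 3: 9, 4: 16}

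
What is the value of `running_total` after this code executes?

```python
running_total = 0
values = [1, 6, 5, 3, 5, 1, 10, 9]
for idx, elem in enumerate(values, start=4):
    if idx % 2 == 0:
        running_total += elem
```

Let's trace through this code step by step.

Initialize: running_total = 0
Initialize: values = [1, 6, 5, 3, 5, 1, 10, 9]
Entering loop: for idx, elem in enumerate(values, start=4):

After execution: running_total = 21
21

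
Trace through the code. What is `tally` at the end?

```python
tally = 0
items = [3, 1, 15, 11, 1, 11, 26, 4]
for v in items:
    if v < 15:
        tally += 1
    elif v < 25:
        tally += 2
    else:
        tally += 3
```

Let's trace through this code step by step.

Initialize: tally = 0
Initialize: items = [3, 1, 15, 11, 1, 11, 26, 4]
Entering loop: for v in items:

After execution: tally = 11
11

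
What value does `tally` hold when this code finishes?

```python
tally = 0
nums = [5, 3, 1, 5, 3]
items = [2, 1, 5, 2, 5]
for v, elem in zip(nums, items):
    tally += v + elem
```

Let's trace through this code step by step.

Initialize: tally = 0
Initialize: nums = [5, 3, 1, 5, 3]
Initialize: items = [2, 1, 5, 2, 5]
Entering loop: for v, elem in zip(nums, items):

After execution: tally = 32
32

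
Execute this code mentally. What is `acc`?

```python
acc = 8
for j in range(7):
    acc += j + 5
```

Let's trace through this code step by step.

Initialize: acc = 8
Entering loop: for j in range(7):

After execution: acc = 64
64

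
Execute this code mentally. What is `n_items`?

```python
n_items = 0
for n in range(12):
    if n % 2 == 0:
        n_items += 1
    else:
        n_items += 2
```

Let's trace through this code step by step.

Initialize: n_items = 0
Entering loop: for n in range(12):

After execution: n_items = 18
18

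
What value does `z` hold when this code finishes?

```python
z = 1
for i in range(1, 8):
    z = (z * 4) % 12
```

Let's trace through this code step by step.

Initialize: z = 1
Entering loop: for i in range(1, 8):

After execution: z = 4
4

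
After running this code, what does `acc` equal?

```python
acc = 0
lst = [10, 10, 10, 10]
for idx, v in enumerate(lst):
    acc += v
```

Let's trace through this code step by step.

Initialize: acc = 0
Initialize: lst = [10, 10, 10, 10]
Entering loop: for idx, v in enumerate(lst):

After execution: acc = 40
40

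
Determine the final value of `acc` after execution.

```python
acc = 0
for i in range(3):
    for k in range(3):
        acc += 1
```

Let's trace through this code step by step.

Initialize: acc = 0
Entering loop: for i in range(3):

After execution: acc = 9
9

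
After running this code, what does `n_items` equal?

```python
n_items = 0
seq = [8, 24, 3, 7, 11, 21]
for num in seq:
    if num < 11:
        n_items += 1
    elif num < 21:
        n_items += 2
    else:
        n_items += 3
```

Let's trace through this code step by step.

Initialize: n_items = 0
Initialize: seq = [8, 24, 3, 7, 11, 21]
Entering loop: for num in seq:

After execution: n_items = 11
11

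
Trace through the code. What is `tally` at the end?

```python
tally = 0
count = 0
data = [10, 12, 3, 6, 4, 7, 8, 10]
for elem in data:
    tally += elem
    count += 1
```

Let's trace through this code step by step.

Initialize: tally = 0
Initialize: count = 0
Initialize: data = [10, 12, 3, 6, 4, 7, 8, 10]
Entering loop: for elem in data:

After execution: tally = 60
60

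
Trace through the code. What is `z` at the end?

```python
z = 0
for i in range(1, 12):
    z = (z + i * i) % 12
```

Let's trace through this code step by step.

Initialize: z = 0
Entering loop: for i in range(1, 12):

After execution: z = 2
2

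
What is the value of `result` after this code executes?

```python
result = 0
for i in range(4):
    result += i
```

Let's trace through this code step by step.

Initialize: result = 0
Entering loop: for i in range(4):

After execution: result = 6
6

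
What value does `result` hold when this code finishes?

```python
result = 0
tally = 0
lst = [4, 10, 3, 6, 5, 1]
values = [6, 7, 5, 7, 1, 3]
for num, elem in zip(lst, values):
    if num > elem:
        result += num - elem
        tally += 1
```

Let's trace through this code step by step.

Initialize: result = 0
Initialize: tally = 0
Initialize: lst = [4, 10, 3, 6, 5, 1]
Initialize: values = [6, 7, 5, 7, 1, 3]
Entering loop: for num, elem in zip(lst, values):

After execution: result = 7
7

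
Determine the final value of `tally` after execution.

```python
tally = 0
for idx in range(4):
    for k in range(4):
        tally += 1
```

Let's trace through this code step by step.

Initialize: tally = 0
Entering loop: for idx in range(4):

After execution: tally = 16
16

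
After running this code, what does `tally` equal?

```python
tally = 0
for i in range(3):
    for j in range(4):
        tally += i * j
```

Let's trace through this code step by step.

Initialize: tally = 0
Entering loop: for i in range(3):

After execution: tally = 18
18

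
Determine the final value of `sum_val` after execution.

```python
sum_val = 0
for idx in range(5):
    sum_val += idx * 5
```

Let's trace through this code step by step.

Initialize: sum_val = 0
Entering loop: for idx in range(5):

After execution: sum_val = 50
50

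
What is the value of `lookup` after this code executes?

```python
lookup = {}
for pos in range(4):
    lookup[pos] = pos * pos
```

Let's trace through this code step by step.

Initialize: lookup = {}
Entering loop: for pos in range(4):

After execution: lookup = {0: 0, 1: 1, 2: 4, 3: 9}
{0: 0, 1: 1, 2: 4, 3: 9}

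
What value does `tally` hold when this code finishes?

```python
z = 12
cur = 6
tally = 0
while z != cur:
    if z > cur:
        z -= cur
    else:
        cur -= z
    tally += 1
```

Let's trace through this code step by step.

Initialize: z = 12
Initialize: cur = 6
Initialize: tally = 0
Entering loop: while z != cur:

After execution: tally = 1
1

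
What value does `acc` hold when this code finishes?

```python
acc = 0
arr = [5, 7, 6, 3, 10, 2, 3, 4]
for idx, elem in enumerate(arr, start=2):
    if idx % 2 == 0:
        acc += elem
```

Let's trace through this code step by step.

Initialize: acc = 0
Initialize: arr = [5, 7, 6, 3, 10, 2, 3, 4]
Entering loop: for idx, elem in enumerate(arr, start=2):

After execution: acc = 24
24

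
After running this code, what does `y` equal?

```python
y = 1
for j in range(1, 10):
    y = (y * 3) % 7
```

Let's trace through this code step by step.

Initialize: y = 1
Entering loop: for j in range(1, 10):

After execution: y = 6
6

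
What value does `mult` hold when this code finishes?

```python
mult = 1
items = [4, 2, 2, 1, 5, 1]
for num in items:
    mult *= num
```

Let's trace through this code step by step.

Initialize: mult = 1
Initialize: items = [4, 2, 2, 1, 5, 1]
Entering loop: for num in items:

After execution: mult = 80
80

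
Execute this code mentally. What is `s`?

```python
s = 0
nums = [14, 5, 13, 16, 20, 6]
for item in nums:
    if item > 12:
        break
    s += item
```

Let's trace through this code step by step.

Initialize: s = 0
Initialize: nums = [14, 5, 13, 16, 20, 6]
Entering loop: for item in nums:

After execution: s = 0
0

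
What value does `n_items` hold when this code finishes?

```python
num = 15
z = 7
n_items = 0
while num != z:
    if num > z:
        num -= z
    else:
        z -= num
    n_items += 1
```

Let's trace through this code step by step.

Initialize: num = 15
Initialize: z = 7
Initialize: n_items = 0
Entering loop: while num != z:

After execution: n_items = 8
8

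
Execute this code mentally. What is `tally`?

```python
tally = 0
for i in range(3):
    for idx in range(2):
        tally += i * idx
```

Let's trace through this code step by step.

Initialize: tally = 0
Entering loop: for i in range(3):

After execution: tally = 3
3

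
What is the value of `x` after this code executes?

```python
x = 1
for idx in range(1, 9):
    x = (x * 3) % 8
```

Let's trace through this code step by step.

Initialize: x = 1
Entering loop: for idx in range(1, 9):

After execution: x = 1
1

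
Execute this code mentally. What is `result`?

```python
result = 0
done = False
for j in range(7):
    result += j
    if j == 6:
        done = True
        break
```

Let's trace through this code step by step.

Initialize: result = 0
Initialize: done = False
Entering loop: for j in range(7):

After execution: result = 21
21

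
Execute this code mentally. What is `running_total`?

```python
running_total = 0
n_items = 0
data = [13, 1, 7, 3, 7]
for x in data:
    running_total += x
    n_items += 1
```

Let's trace through this code step by step.

Initialize: running_total = 0
Initialize: n_items = 0
Initialize: data = [13, 1, 7, 3, 7]
Entering loop: for x in data:

After execution: running_total = 31
31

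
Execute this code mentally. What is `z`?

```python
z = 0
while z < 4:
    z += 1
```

Let's trace through this code step by step.

Initialize: z = 0
Entering loop: while z < 4:

After execution: z = 4
4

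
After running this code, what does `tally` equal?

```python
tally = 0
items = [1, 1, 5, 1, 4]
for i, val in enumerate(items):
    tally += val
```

Let's trace through this code step by step.

Initialize: tally = 0
Initialize: items = [1, 1, 5, 1, 4]
Entering loop: for i, val in enumerate(items):

After execution: tally = 12
12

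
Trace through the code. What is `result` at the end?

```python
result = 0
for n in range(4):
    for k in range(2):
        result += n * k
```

Let's trace through this code step by step.

Initialize: result = 0
Entering loop: for n in range(4):

After execution: result = 6
6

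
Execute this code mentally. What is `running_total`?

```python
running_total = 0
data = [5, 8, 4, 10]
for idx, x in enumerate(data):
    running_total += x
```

Let's trace through this code step by step.

Initialize: running_total = 0
Initialize: data = [5, 8, 4, 10]
Entering loop: for idx, x in enumerate(data):

After execution: running_total = 27
27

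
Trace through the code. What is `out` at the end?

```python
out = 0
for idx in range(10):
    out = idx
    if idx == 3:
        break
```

Let's trace through this code step by step.

Initialize: out = 0
Entering loop: for idx in range(10):

After execution: out = 3
3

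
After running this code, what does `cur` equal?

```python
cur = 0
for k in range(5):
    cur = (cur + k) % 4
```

Let's trace through this code step by step.

Initialize: cur = 0
Entering loop: for k in range(5):

After execution: cur = 2
2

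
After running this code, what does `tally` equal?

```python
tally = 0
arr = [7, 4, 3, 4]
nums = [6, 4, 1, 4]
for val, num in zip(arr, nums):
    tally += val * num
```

Let's trace through this code step by step.

Initialize: tally = 0
Initialize: arr = [7, 4, 3, 4]
Initialize: nums = [6, 4, 1, 4]
Entering loop: for val, num in zip(arr, nums):

After execution: tally = 77
77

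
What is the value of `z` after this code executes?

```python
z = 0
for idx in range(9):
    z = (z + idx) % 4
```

Let's trace through this code step by step.

Initialize: z = 0
Entering loop: for idx in range(9):

After execution: z = 0
0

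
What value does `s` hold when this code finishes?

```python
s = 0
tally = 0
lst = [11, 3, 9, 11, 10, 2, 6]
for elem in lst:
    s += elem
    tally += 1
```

Let's trace through this code step by step.

Initialize: s = 0
Initialize: tally = 0
Initialize: lst = [11, 3, 9, 11, 10, 2, 6]
Entering loop: for elem in lst:

After execution: s = 52
52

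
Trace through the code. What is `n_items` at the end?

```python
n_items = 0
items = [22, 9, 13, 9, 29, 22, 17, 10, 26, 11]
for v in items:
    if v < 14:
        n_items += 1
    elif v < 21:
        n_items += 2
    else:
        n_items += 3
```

Let's trace through this code step by step.

Initialize: n_items = 0
Initialize: items = [22, 9, 13, 9, 29, 22, 17, 10, 26, 11]
Entering loop: for v in items:

After execution: n_items = 19
19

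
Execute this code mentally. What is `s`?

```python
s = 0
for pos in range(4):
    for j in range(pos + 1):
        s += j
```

Let's trace through this code step by step.

Initialize: s = 0
Entering loop: for pos in range(4):

After execution: s = 10
10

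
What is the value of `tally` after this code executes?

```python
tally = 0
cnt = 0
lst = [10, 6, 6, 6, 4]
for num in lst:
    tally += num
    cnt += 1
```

Let's trace through this code step by step.

Initialize: tally = 0
Initialize: cnt = 0
Initialize: lst = [10, 6, 6, 6, 4]
Entering loop: for num in lst:

After execution: tally = 32
32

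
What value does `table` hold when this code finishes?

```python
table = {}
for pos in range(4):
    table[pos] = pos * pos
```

Let's trace through this code step by step.

Initialize: table = {}
Entering loop: for pos in range(4):

After execution: table = {0: 0, 1: 1, 2: 4, 3: 9}
{0: 0, 1: 1, 2: 4, 3: 9}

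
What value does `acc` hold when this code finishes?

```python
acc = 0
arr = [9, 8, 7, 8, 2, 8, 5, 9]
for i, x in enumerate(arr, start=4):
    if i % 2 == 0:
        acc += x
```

Let's trace through this code step by step.

Initialize: acc = 0
Initialize: arr = [9, 8, 7, 8, 2, 8, 5, 9]
Entering loop: for i, x in enumerate(arr, start=4):

After execution: acc = 23
23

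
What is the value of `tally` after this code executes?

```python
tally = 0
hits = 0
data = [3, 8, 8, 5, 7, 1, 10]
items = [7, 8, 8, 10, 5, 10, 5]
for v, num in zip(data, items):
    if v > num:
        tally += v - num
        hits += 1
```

Let's trace through this code step by step.

Initialize: tally = 0
Initialize: hits = 0
Initialize: data = [3, 8, 8, 5, 7, 1, 10]
Initialize: items = [7, 8, 8, 10, 5, 10, 5]
Entering loop: for v, num in zip(data, items):

After execution: tally = 7
7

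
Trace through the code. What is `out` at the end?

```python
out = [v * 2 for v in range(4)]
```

Let's trace through this code step by step.

Initialize: out = [v * 2 for v in range(4)]

After execution: out = [0, 2, 4, 6]
[0, 2, 4, 6]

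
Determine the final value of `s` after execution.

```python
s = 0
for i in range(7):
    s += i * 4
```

Let's trace through this code step by step.

Initialize: s = 0
Entering loop: for i in range(7):

After execution: s = 84
84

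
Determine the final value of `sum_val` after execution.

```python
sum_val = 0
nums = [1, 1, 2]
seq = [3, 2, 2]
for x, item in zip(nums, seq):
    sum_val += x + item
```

Let's trace through this code step by step.

Initialize: sum_val = 0
Initialize: nums = [1, 1, 2]
Initialize: seq = [3, 2, 2]
Entering loop: for x, item in zip(nums, seq):

After execution: sum_val = 11
11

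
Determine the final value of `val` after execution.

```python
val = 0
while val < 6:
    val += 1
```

Let's trace through this code step by step.

Initialize: val = 0
Entering loop: while val < 6:

After execution: val = 6
6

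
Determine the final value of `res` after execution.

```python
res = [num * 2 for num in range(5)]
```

Let's trace through this code step by step.

Initialize: res = [num * 2 for num in range(5)]

After execution: res = [0, 2, 4, 6, 8]
[0, 2, 4, 6, 8]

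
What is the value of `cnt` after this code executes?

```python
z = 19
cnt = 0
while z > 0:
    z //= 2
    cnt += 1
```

Let's trace through this code step by step.

Initialize: z = 19
Initialize: cnt = 0
Entering loop: while z > 0:

After execution: cnt = 5
5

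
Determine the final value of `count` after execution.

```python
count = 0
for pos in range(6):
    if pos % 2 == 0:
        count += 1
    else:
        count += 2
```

Let's trace through this code step by step.

Initialize: count = 0
Entering loop: for pos in range(6):

After execution: count = 9
9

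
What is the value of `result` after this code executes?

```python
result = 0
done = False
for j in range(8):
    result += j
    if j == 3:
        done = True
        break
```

Let's trace through this code step by step.

Initialize: result = 0
Initialize: done = False
Entering loop: for j in range(8):

After execution: result = 6
6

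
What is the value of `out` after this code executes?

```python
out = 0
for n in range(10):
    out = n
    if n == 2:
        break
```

Let's trace through this code step by step.

Initialize: out = 0
Entering loop: for n in range(10):

After execution: out = 2
2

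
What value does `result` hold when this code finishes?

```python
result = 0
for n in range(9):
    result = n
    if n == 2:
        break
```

Let's trace through this code step by step.

Initialize: result = 0
Entering loop: for n in range(9):

After execution: result = 2
2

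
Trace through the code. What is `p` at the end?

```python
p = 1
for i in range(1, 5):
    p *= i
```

Let's trace through this code step by step.

Initialize: p = 1
Entering loop: for i in range(1, 5):

After execution: p = 24
24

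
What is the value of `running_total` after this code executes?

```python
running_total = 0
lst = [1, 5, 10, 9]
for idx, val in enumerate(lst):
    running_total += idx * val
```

Let's trace through this code step by step.

Initialize: running_total = 0
Initialize: lst = [1, 5, 10, 9]
Entering loop: for idx, val in enumerate(lst):

After execution: running_total = 52
52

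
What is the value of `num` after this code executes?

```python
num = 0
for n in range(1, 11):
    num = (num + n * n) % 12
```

Let's trace through this code step by step.

Initialize: num = 0
Entering loop: for n in range(1, 11):

After execution: num = 1
1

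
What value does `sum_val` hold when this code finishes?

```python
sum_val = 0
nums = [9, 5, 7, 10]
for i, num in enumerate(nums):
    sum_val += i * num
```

Let's trace through this code step by step.

Initialize: sum_val = 0
Initialize: nums = [9, 5, 7, 10]
Entering loop: for i, num in enumerate(nums):

After execution: sum_val = 49
49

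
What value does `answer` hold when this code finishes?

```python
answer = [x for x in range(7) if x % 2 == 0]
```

Let's trace through this code step by step.

Initialize: answer = [x for x in range(7) if x % 2 == 0]

After execution: answer = [0, 2, 4, 6]
[0, 2, 4, 6]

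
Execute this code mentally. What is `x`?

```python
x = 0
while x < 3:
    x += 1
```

Let's trace through this code step by step.

Initialize: x = 0
Entering loop: while x < 3:

After execution: x = 3
3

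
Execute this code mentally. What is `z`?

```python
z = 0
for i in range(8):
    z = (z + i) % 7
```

Let's trace through this code step by step.

Initialize: z = 0
Entering loop: for i in range(8):

After execution: z = 0
0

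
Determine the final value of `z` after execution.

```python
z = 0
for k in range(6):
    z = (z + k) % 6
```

Let's trace through this code step by step.

Initialize: z = 0
Entering loop: for k in range(6):

After execution: z = 3
3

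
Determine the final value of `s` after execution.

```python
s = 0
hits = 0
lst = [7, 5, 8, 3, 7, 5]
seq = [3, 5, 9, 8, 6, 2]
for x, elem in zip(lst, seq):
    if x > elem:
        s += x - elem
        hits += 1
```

Let's trace through this code step by step.

Initialize: s = 0
Initialize: hits = 0
Initialize: lst = [7, 5, 8, 3, 7, 5]
Initialize: seq = [3, 5, 9, 8, 6, 2]
Entering loop: for x, elem in zip(lst, seq):

After execution: s = 8
8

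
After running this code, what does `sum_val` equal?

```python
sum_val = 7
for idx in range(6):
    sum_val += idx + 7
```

Let's trace through this code step by step.

Initialize: sum_val = 7
Entering loop: for idx in range(6):

After execution: sum_val = 64
64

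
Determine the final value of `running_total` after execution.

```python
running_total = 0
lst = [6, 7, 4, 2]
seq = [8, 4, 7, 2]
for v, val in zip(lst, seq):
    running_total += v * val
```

Let's trace through this code step by step.

Initialize: running_total = 0
Initialize: lst = [6, 7, 4, 2]
Initialize: seq = [8, 4, 7, 2]
Entering loop: for v, val in zip(lst, seq):

After execution: running_total = 108
108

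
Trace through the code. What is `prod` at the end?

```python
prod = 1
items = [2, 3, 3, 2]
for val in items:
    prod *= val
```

Let's trace through this code step by step.

Initialize: prod = 1
Initialize: items = [2, 3, 3, 2]
Entering loop: for val in items:

After execution: prod = 36
36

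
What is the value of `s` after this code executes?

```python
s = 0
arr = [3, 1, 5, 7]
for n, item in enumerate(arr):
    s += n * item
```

Let's trace through this code step by step.

Initialize: s = 0
Initialize: arr = [3, 1, 5, 7]
Entering loop: for n, item in enumerate(arr):

After execution: s = 32
32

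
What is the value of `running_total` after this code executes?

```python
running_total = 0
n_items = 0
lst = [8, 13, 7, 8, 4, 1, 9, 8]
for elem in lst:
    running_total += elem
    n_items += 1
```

Let's trace through this code step by step.

Initialize: running_total = 0
Initialize: n_items = 0
Initialize: lst = [8, 13, 7, 8, 4, 1, 9, 8]
Entering loop: for elem in lst:

After execution: running_total = 58
58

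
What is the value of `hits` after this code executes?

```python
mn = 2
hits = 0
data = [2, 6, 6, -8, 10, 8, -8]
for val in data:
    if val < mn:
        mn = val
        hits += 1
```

Let's trace through this code step by step.

Initialize: mn = 2
Initialize: hits = 0
Initialize: data = [2, 6, 6, -8, 10, 8, -8]
Entering loop: for val in data:

After execution: hits = 1
1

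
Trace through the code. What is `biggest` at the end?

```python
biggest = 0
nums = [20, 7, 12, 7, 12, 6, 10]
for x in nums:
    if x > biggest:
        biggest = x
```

Let's trace through this code step by step.

Initialize: biggest = 0
Initialize: nums = [20, 7, 12, 7, 12, 6, 10]
Entering loop: for x in nums:

After execution: biggest = 20
20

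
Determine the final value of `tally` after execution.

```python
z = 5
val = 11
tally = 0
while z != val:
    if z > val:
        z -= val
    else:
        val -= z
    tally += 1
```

Let's trace through this code step by step.

Initialize: z = 5
Initialize: val = 11
Initialize: tally = 0
Entering loop: while z != val:

After execution: tally = 6
6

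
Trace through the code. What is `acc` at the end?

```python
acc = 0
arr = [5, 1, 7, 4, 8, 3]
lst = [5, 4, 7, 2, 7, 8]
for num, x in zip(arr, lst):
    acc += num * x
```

Let's trace through this code step by step.

Initialize: acc = 0
Initialize: arr = [5, 1, 7, 4, 8, 3]
Initialize: lst = [5, 4, 7, 2, 7, 8]
Entering loop: for num, x in zip(arr, lst):

After execution: acc = 166
166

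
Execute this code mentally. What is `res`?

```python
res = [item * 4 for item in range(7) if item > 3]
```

Let's trace through this code step by step.

Initialize: res = [item * 4 for item in range(7) if item > 3]

After execution: res = [16, 20, 24]
[16, 20, 24]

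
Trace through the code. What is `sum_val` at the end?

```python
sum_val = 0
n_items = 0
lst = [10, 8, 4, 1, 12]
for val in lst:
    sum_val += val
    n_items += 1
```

Let's trace through this code step by step.

Initialize: sum_val = 0
Initialize: n_items = 0
Initialize: lst = [10, 8, 4, 1, 12]
Entering loop: for val in lst:

After execution: sum_val = 35
35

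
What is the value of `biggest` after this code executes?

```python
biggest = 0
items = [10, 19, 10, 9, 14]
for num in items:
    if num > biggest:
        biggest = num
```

Let's trace through this code step by step.

Initialize: biggest = 0
Initialize: items = [10, 19, 10, 9, 14]
Entering loop: for num in items:

After execution: biggest = 19
19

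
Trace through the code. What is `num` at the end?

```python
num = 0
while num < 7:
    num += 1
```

Let's trace through this code step by step.

Initialize: num = 0
Entering loop: while num < 7:

After execution: num = 7
7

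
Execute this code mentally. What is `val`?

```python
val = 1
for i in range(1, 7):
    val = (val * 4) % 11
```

Let's trace through this code step by step.

Initialize: val = 1
Entering loop: for i in range(1, 7):

After execution: val = 4
4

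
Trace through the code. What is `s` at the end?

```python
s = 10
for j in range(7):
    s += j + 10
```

Let's trace through this code step by step.

Initialize: s = 10
Entering loop: for j in range(7):

After execution: s = 101
101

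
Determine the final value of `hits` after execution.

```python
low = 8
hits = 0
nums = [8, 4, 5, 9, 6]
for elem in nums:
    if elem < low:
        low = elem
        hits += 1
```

Let's trace through this code step by step.

Initialize: low = 8
Initialize: hits = 0
Initialize: nums = [8, 4, 5, 9, 6]
Entering loop: for elem in nums:

After execution: hits = 1
1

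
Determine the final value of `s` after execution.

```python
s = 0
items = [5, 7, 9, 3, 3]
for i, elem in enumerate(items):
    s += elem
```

Let's trace through this code step by step.

Initialize: s = 0
Initialize: items = [5, 7, 9, 3, 3]
Entering loop: for i, elem in enumerate(items):

After execution: s = 27
27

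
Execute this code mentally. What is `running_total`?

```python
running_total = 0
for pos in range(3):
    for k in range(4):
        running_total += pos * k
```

Let's trace through this code step by step.

Initialize: running_total = 0
Entering loop: for pos in range(3):

After execution: running_total = 18
18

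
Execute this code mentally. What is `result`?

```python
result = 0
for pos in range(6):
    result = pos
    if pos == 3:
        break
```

Let's trace through this code step by step.

Initialize: result = 0
Entering loop: for pos in range(6):

After execution: result = 3
3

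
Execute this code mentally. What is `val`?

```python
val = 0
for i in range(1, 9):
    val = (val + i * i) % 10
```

Let's trace through this code step by step.

Initialize: val = 0
Entering loop: for i in range(1, 9):

After execution: val = 4
4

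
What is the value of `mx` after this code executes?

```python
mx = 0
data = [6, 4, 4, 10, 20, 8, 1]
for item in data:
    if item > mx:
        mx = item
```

Let's trace through this code step by step.

Initialize: mx = 0
Initialize: data = [6, 4, 4, 10, 20, 8, 1]
Entering loop: for item in data:

After execution: mx = 20
20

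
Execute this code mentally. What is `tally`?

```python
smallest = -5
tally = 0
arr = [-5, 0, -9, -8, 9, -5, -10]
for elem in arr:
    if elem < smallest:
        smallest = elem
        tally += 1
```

Let's trace through this code step by step.

Initialize: smallest = -5
Initialize: tally = 0
Initialize: arr = [-5, 0, -9, -8, 9, -5, -10]
Entering loop: for elem in arr:

After execution: tally = 2
2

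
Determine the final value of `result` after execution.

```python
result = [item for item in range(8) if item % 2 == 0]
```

Let's trace through this code step by step.

Initialize: result = [item for item in range(8) if item % 2 == 0]

After execution: result = [0, 2, 4, 6]
[0, 2, 4, 6]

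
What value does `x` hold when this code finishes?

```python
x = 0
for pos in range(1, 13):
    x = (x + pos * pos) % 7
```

Let's trace through this code step by step.

Initialize: x = 0
Entering loop: for pos in range(1, 13):

After execution: x = 6
6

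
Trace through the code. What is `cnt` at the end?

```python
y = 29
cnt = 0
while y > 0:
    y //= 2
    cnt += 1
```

Let's trace through this code step by step.

Initialize: y = 29
Initialize: cnt = 0
Entering loop: while y > 0:

After execution: cnt = 5
5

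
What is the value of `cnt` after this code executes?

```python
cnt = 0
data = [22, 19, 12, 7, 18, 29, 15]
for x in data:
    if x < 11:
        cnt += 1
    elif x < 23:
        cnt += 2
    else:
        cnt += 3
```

Let's trace through this code step by step.

Initialize: cnt = 0
Initialize: data = [22, 19, 12, 7, 18, 29, 15]
Entering loop: for x in data:

After execution: cnt = 14
14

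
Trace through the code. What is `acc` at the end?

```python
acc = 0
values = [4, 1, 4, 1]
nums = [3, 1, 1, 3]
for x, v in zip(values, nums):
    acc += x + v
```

Let's trace through this code step by step.

Initialize: acc = 0
Initialize: values = [4, 1, 4, 1]
Initialize: nums = [3, 1, 1, 3]
Entering loop: for x, v in zip(values, nums):

After execution: acc = 18
18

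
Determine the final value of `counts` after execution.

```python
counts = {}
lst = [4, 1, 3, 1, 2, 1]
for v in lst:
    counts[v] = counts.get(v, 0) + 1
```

Let's trace through this code step by step.

Initialize: counts = {}
Initialize: lst = [4, 1, 3, 1, 2, 1]
Entering loop: for v in lst:

After execution: counts = {4: 1, 1: 3, 3: 1, 2: 1}
{4: 1, 1: 3, 3: 1, 2: 1}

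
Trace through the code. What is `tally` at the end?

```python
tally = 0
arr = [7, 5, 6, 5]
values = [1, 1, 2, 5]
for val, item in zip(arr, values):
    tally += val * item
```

Let's trace through this code step by step.

Initialize: tally = 0
Initialize: arr = [7, 5, 6, 5]
Initialize: values = [1, 1, 2, 5]
Entering loop: for val, item in zip(arr, values):

After execution: tally = 49
49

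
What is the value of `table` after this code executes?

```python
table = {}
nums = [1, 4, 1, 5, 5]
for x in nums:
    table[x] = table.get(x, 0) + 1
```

Let's trace through this code step by step.

Initialize: table = {}
Initialize: nums = [1, 4, 1, 5, 5]
Entering loop: for x in nums:

After execution: table = {1: 2, 4: 1, 5: 2}
{1: 2, 4: 1, 5: 2}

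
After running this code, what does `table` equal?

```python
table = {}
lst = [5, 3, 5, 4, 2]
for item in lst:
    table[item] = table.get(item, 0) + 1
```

Let's trace through this code step by step.

Initialize: table = {}
Initialize: lst = [5, 3, 5, 4, 2]
Entering loop: for item in lst:

After execution: table = {5: 2, 3: 1, 4: 1, 2: 1}
{5: 2, 3: 1, 4: 1, 2: 1}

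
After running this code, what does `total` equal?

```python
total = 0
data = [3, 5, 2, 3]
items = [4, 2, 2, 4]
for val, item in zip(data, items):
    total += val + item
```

Let's trace through this code step by step.

Initialize: total = 0
Initialize: data = [3, 5, 2, 3]
Initialize: items = [4, 2, 2, 4]
Entering loop: for val, item in zip(data, items):

After execution: total = 25
25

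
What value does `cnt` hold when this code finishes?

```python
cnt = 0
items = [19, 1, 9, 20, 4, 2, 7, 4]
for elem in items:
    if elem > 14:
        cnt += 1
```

Let's trace through this code step by step.

Initialize: cnt = 0
Initialize: items = [19, 1, 9, 20, 4, 2, 7, 4]
Entering loop: for elem in items:

After execution: cnt = 2
2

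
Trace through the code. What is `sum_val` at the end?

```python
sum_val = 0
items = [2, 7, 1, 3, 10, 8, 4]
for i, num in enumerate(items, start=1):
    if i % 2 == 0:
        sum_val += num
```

Let's trace through this code step by step.

Initialize: sum_val = 0
Initialize: items = [2, 7, 1, 3, 10, 8, 4]
Entering loop: for i, num in enumerate(items, start=1):

After execution: sum_val = 18
18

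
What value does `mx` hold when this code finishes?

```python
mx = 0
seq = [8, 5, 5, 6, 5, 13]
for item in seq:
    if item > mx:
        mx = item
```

Let's trace through this code step by step.

Initialize: mx = 0
Initialize: seq = [8, 5, 5, 6, 5, 13]
Entering loop: for item in seq:

After execution: mx = 13
13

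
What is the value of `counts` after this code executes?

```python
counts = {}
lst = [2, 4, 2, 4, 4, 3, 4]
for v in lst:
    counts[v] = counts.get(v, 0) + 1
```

Let's trace through this code step by step.

Initialize: counts = {}
Initialize: lst = [2, 4, 2, 4, 4, 3, 4]
Entering loop: for v in lst:

After execution: counts = {2: 2, 4: 4, 3: 1}
{2: 2, 4: 4, 3: 1}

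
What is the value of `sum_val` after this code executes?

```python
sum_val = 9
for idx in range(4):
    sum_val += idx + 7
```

Let's trace through this code step by step.

Initialize: sum_val = 9
Entering loop: for idx in range(4):

After execution: sum_val = 43
43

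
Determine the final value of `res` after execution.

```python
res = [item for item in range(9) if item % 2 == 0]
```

Let's trace through this code step by step.

Initialize: res = [item for item in range(9) if item % 2 == 0]

After execution: res = [0, 2, 4, 6, 8]
[0, 2, 4, 6, 8]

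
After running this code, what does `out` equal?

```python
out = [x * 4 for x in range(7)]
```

Let's trace through this code step by step.

Initialize: out = [x * 4 for x in range(7)]

After execution: out = [0, 4, 8, 12, 16, 20, 24]
[0, 4, 8, 12, 16, 20, 24]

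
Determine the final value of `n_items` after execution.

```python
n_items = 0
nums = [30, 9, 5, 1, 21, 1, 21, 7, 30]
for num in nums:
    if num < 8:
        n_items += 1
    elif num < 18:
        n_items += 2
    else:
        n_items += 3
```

Let's trace through this code step by step.

Initialize: n_items = 0
Initialize: nums = [30, 9, 5, 1, 21, 1, 21, 7, 30]
Entering loop: for num in nums:

After execution: n_items = 18
18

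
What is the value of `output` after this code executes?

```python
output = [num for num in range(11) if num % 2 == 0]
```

Let's trace through this code step by step.

Initialize: output = [num for num in range(11) if num % 2 == 0]

After execution: output = [0, 2, 4, 6, 8, 10]
[0, 2, 4, 6, 8, 10]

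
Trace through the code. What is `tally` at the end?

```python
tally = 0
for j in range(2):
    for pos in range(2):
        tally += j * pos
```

Let's trace through this code step by step.

Initialize: tally = 0
Entering loop: for j in range(2):

After execution: tally = 1
1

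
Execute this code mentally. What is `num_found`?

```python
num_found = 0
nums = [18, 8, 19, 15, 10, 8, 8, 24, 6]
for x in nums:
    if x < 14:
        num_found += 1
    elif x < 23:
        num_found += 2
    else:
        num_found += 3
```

Let's trace through this code step by step.

Initialize: num_found = 0
Initialize: nums = [18, 8, 19, 15, 10, 8, 8, 24, 6]
Entering loop: for x in nums:

After execution: num_found = 14
14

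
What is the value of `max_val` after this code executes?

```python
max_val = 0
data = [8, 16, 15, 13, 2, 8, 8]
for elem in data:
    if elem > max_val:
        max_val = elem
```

Let's trace through this code step by step.

Initialize: max_val = 0
Initialize: data = [8, 16, 15, 13, 2, 8, 8]
Entering loop: for elem in data:

After execution: max_val = 16
16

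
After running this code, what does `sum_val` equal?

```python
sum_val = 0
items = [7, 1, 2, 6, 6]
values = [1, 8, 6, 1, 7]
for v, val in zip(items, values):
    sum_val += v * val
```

Let's trace through this code step by step.

Initialize: sum_val = 0
Initialize: items = [7, 1, 2, 6, 6]
Initialize: values = [1, 8, 6, 1, 7]
Entering loop: for v, val in zip(items, values):

After execution: sum_val = 75
75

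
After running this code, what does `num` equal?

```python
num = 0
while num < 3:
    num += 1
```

Let's trace through this code step by step.

Initialize: num = 0
Entering loop: while num < 3:

After execution: num = 3
3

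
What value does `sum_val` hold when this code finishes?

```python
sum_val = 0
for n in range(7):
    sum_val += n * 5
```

Let's trace through this code step by step.

Initialize: sum_val = 0
Entering loop: for n in range(7):

After execution: sum_val = 105
105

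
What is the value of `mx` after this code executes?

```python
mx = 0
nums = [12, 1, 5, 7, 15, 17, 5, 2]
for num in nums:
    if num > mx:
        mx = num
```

Let's trace through this code step by step.

Initialize: mx = 0
Initialize: nums = [12, 1, 5, 7, 15, 17, 5, 2]
Entering loop: for num in nums:

After execution: mx = 17
17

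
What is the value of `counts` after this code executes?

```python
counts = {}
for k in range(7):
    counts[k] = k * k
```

Let's trace through this code step by step.

Initialize: counts = {}
Entering loop: for k in range(7):

After execution: counts = {0: 0, 1: 1, 2: 4, 3: 9, 4: 16, 5: 25, 6: 36}
{0: 0, 1: 1, 2: 4, 3: 9, 4: 16, 5: 25, 6: 36}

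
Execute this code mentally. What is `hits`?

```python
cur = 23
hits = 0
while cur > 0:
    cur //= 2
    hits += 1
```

Let's trace through this code step by step.

Initialize: cur = 23
Initialize: hits = 0
Entering loop: while cur > 0:

After execution: hits = 5
5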